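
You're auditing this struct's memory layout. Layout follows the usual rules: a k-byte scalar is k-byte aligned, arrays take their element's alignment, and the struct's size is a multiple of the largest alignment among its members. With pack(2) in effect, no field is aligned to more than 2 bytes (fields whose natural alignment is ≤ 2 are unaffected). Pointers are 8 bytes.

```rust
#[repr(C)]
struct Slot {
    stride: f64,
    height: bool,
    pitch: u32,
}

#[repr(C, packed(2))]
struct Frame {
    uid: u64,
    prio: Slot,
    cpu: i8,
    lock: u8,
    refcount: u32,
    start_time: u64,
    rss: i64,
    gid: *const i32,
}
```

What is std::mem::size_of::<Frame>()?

Slot: 0..8  stride  (8B, 8-aligned); 8..9  height  (1B, 1-aligned); 9..12  -- padding (3B); 12..16  pitch  (4B, 4-aligned); sizeof = 16, alignof = 8
0..8  uid  (8B, 2-aligned)
8..24  prio  (16B, 2-aligned)
24..25  cpu  (1B, 1-aligned)
25..26  lock  (1B, 1-aligned)
26..30  refcount  (4B, 2-aligned)
30..38  start_time  (8B, 2-aligned)
38..46  rss  (8B, 2-aligned)
46..54  gid  (8B, 2-aligned)
sizeof = 54, alignof = 2

54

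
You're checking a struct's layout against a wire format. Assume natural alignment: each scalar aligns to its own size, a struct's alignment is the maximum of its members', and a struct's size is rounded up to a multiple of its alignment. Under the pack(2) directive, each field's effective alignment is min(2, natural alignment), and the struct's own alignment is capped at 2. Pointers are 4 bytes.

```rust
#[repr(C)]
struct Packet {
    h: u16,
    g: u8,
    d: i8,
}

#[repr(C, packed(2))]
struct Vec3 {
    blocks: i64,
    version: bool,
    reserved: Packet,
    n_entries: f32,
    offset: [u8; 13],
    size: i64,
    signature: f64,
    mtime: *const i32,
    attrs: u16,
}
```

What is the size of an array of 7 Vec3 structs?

Packet: h at 0 (size 2, align 2) → ends 2; g at 2 (size 1, align 1) → ends 3; d at 3 (size 1, align 1) → ends 4; total 4 bytes, alignment 2
blocks at 0 (size 8, align 2) → ends 8
version at 8 (size 1, align 1) → ends 9
pad 1 to align 2 for reserved
reserved at 10 (size 4, align 2) → ends 14
n_entries at 14 (size 4, align 2) → ends 18
offset at 18 (size 13, align 1) → ends 31
pad 1 to align 2 for size
size at 32 (size 8, align 2) → ends 40
signature at 40 (size 8, align 2) → ends 48
mtime at 48 (size 4, align 2) → ends 52
attrs at 52 (size 2, align 2) → ends 54
total 54 bytes, alignment 2
array of 7: 7 × 54 = 378

378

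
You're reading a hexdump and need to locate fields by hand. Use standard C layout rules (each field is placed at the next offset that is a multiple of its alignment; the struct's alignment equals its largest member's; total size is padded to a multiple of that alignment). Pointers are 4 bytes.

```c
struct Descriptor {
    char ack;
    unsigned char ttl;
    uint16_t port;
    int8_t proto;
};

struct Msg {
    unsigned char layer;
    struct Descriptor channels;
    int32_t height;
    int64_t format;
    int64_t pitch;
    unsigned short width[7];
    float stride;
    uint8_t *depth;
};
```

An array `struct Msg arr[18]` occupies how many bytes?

Descriptor: ack at 0 (size 1, align 1) → ends 1; ttl at 1 (size 1, align 1) → ends 2; port at 2 (size 2, align 2) → ends 4; proto at 4 (size 1, align 1) → ends 5; tail pad 1 to reach multiple of 2; total 6 bytes, alignment 2
layer at 0 (size 1, align 1) → ends 1
pad 1 to align 2 for channels
channels at 2 (size 6, align 2) → ends 8
height at 8 (size 4, align 4) → ends 12
pad 4 to align 8 for format
format at 16 (size 8, align 8) → ends 24
pitch at 24 (size 8, align 8) → ends 32
width at 32 (size 14, align 2) → ends 46
pad 2 to align 4 for stride
stride at 48 (size 4, align 4) → ends 52
depth at 52 (size 4, align 4) → ends 56
total 56 bytes, alignment 8
array of 18: 18 × 56 = 1008

1008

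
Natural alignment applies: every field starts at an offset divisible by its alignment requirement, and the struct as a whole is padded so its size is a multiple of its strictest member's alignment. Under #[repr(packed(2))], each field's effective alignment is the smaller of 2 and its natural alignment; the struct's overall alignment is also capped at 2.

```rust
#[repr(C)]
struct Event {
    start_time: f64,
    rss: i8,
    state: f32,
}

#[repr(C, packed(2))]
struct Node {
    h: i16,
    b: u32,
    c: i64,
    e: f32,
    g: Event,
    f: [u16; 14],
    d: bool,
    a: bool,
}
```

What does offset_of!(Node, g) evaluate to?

18

Event: @0: start_time [8B, align 8] → 8; @8: rss [1B, align 1] → 9; +3 pad (align 4); @12: state [4B, align 4] → 16; size 16, align 8
@0: h [2B, align 2] → 2
@2: b [4B, align 2] → 6
@6: c [8B, align 2] → 14
@14: e [4B, align 2] → 18
@18: g [16B, align 2] → 34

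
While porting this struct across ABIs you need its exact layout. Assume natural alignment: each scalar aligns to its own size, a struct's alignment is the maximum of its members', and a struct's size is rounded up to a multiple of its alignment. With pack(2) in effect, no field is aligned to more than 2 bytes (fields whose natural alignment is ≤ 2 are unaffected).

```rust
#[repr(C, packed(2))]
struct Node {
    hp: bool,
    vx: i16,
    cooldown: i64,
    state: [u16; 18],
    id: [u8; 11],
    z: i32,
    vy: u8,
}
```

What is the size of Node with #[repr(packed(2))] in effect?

66

@0: hp [1B, align 1] → 1
+1 pad (align 2)
@2: vx [2B, align 2] → 4
@4: cooldown [8B, align 2] → 12
@12: state [36B, align 2] → 48
@48: id [11B, align 1] → 59
+1 pad (align 2)
@60: z [4B, align 2] → 64
@64: vy [1B, align 1] → 65
+1 tail pad (align 2)
size 66, align 2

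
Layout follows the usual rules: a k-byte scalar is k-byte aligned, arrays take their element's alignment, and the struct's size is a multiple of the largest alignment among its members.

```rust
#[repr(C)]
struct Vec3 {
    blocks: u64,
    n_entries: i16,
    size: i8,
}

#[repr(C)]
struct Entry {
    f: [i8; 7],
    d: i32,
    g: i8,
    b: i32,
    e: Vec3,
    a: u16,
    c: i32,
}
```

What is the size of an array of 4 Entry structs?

Vec3: 0..8  blocks  (8B, 8-aligned); 8..10  n_entries  (2B, 2-aligned); 10..11  size  (1B, 1-aligned); 11..16  -- tail padding (5B); sizeof = 16, alignof = 8
0..7  f  (7B, 1-aligned)
7..8  -- padding (1B)
8..12  d  (4B, 4-aligned)
12..13  g  (1B, 1-aligned)
13..16  -- padding (3B)
16..20  b  (4B, 4-aligned)
20..24  -- padding (4B)
24..40  e  (16B, 8-aligned)
40..42  a  (2B, 2-aligned)
42..44  -- padding (2B)
44..48  c  (4B, 4-aligned)
sizeof = 48, alignof = 8
array of 4: 4 × 48 = 192

192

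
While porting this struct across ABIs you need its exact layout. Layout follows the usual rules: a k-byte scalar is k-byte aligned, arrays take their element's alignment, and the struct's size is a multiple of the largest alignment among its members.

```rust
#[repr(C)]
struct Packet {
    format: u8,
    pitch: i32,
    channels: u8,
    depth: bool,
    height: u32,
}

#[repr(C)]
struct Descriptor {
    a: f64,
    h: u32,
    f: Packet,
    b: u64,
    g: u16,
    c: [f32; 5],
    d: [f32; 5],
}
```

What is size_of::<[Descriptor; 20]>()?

1760

Packet: 0..1  format  (1B, 1-aligned); 1..4  -- padding (3B); 4..8  pitch  (4B, 4-aligned); 8..9  channels  (1B, 1-aligned); 9..10  depth  (1B, 1-aligned); 10..12  -- padding (2B); 12..16  height  (4B, 4-aligned); sizeof = 16, alignof = 4
0..8  a  (8B, 8-aligned)
8..12  h  (4B, 4-aligned)
12..28  f  (16B, 4-aligned)
28..32  -- padding (4B)
32..40  b  (8B, 8-aligned)
40..42  g  (2B, 2-aligned)
42..44  -- padding (2B)
44..64  c  (20B, 4-aligned)
64..84  d  (20B, 4-aligned)
84..88  -- tail padding (4B)
sizeof = 88, alignof = 8
array of 20: 20 × 88 = 1760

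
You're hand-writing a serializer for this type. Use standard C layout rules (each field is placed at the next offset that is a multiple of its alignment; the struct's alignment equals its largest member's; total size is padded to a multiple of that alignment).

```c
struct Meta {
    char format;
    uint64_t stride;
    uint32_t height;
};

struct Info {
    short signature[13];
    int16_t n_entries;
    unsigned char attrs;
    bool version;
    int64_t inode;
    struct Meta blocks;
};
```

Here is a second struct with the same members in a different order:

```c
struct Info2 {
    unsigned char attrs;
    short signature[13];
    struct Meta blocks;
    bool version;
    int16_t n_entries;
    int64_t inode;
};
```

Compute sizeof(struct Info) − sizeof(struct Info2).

-8

Meta: @0: format [1B, align 1] → 1; +7 pad (align 8); @8: stride [8B, align 8] → 16; @16: height [4B, align 4] → 20; +4 tail pad (align 8); size 24, align 8
@0: signature [26B, align 2] → 26
@26: n_entries [2B, align 2] → 28
@28: attrs [1B, align 1] → 29
@29: version [1B, align 1] → 30
+2 pad (align 8)
@32: inode [8B, align 8] → 40
@40: blocks [24B, align 8] → 64
size 64, align 8
— Info2 —
@0: attrs [1B, align 1] → 1
+1 pad (align 2)
@2: signature [26B, align 2] → 28
+4 pad (align 8)
@32: blocks [24B, align 8] → 56
@56: version [1B, align 1] → 57
+1 pad (align 2)
@58: n_entries [2B, align 2] → 60
+4 pad (align 8)
@64: inode [8B, align 8] → 72
size 72, align 8
64 − 72 = -8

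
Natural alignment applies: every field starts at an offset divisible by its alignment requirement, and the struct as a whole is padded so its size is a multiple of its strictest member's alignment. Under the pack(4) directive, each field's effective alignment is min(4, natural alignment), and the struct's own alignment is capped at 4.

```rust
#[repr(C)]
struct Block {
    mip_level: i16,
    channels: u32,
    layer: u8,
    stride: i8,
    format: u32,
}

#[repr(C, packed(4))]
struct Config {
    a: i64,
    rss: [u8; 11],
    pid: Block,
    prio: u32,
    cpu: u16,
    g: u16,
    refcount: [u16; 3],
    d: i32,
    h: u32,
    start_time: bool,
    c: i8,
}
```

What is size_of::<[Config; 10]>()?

Block: 0..2  mip_level  (2B, 2-aligned); 2..4  -- padding (2B); 4..8  channels  (4B, 4-aligned); 8..9  layer  (1B, 1-aligned); 9..10  stride  (1B, 1-aligned); 10..12  -- padding (2B); 12..16  format  (4B, 4-aligned); sizeof = 16, alignof = 4
0..8  a  (8B, 4-aligned)
8..19  rss  (11B, 1-aligned)
19..20  -- padding (1B)
20..36  pid  (16B, 4-aligned)
36..40  prio  (4B, 4-aligned)
40..42  cpu  (2B, 2-aligned)
42..44  g  (2B, 2-aligned)
44..50  refcount  (6B, 2-aligned)
50..52  -- padding (2B)
52..56  d  (4B, 4-aligned)
56..60  h  (4B, 4-aligned)
60..61  start_time  (1B, 1-aligned)
61..62  c  (1B, 1-aligned)
62..64  -- tail padding (2B)
sizeof = 64, alignof = 4
array of 10: 10 × 64 = 640

640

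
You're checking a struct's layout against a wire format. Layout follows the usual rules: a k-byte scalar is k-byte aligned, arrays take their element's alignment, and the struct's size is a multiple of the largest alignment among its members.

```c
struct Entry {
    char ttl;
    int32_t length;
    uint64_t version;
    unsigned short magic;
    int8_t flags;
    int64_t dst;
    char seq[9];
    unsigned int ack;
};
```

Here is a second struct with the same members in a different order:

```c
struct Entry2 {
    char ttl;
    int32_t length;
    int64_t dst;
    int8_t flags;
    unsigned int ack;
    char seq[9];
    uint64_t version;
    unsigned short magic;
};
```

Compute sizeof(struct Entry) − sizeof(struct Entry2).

@0: ttl [1B, align 1] → 1
+3 pad (align 4)
@4: length [4B, align 4] → 8
@8: version [8B, align 8] → 16
@16: magic [2B, align 2] → 18
@18: flags [1B, align 1] → 19
+5 pad (align 8)
@24: dst [8B, align 8] → 32
@32: seq [9B, align 1] → 41
+3 pad (align 4)
@44: ack [4B, align 4] → 48
size 48, align 8
— Entry2 —
@0: ttl [1B, align 1] → 1
+3 pad (align 4)
@4: length [4B, align 4] → 8
@8: dst [8B, align 8] → 16
@16: flags [1B, align 1] → 17
+3 pad (align 4)
@20: ack [4B, align 4] → 24
@24: seq [9B, align 1] → 33
+7 pad (align 8)
@40: version [8B, align 8] → 48
@48: magic [2B, align 2] → 50
+6 tail pad (align 8)
size 56, align 8
48 − 56 = -8

-8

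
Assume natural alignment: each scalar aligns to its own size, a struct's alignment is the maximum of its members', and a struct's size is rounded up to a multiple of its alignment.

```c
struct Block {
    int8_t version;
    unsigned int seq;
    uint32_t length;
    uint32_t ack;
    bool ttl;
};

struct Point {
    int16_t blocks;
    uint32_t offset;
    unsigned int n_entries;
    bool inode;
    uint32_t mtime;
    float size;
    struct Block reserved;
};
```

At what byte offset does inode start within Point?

Block: 0..1  version  (1B, 1-aligned); 1..4  -- padding (3B); 4..8  seq  (4B, 4-aligned); 8..12  length  (4B, 4-aligned); 12..16  ack  (4B, 4-aligned); 16..17  ttl  (1B, 1-aligned); 17..20  -- tail padding (3B); sizeof = 20, alignof = 4
0..2  blocks  (2B, 2-aligned)
2..4  -- padding (2B)
4..8  offset  (4B, 4-aligned)
8..12  n_entries  (4B, 4-aligned)
12..13  inode  (1B, 1-aligned)

12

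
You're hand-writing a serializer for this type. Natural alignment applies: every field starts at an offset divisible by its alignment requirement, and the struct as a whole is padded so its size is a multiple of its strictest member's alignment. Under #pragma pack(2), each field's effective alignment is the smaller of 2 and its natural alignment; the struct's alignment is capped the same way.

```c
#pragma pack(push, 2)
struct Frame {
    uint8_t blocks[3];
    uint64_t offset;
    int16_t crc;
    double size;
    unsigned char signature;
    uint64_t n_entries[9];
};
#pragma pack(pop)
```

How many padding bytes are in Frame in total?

2

0..3  blocks  (3B, 1-aligned)
3..4  -- padding (1B)
4..12  offset  (8B, 2-aligned)
12..14  crc  (2B, 2-aligned)
14..22  size  (8B, 2-aligned)
22..23  signature  (1B, 1-aligned)
23..24  -- padding (1B)
24..96  n_entries  (72B, 2-aligned)
sizeof = 96, alignof = 2
data bytes 94, size 96 → padding 2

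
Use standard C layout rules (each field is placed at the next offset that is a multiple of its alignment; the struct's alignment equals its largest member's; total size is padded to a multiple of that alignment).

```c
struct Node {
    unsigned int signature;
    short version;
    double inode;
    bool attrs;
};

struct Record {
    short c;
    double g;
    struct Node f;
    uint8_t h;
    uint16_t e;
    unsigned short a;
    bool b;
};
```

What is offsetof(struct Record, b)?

46

Node: signature at 0 (size 4, align 4) → ends 4; version at 4 (size 2, align 2) → ends 6; pad 2 to align 8 for inode; inode at 8 (size 8, align 8) → ends 16; attrs at 16 (size 1, align 1) → ends 17; tail pad 7 to reach multiple of 8; total 24 bytes, alignment 8
c at 0 (size 2, align 2) → ends 2
pad 6 to align 8 for g
g at 8 (size 8, align 8) → ends 16
f at 16 (size 24, align 8) → ends 40
h at 40 (size 1, align 1) → ends 41
pad 1 to align 2 for e
e at 42 (size 2, align 2) → ends 44
a at 44 (size 2, align 2) → ends 46
b at 46 (size 1, align 1) → ends 47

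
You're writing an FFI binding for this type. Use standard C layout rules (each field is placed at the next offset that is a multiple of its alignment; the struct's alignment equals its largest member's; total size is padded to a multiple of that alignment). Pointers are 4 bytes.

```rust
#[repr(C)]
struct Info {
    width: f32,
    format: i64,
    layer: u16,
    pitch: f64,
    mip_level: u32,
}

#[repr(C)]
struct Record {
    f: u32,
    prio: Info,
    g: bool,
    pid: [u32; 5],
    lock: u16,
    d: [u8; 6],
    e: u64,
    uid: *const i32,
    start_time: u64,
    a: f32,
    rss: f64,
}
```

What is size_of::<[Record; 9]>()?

Info: 0..4  width  (4B, 4-aligned); 4..8  -- padding (4B); 8..16  format  (8B, 8-aligned); 16..18  layer  (2B, 2-aligned); 18..24  -- padding (6B); 24..32  pitch  (8B, 8-aligned); 32..36  mip_level  (4B, 4-aligned); 36..40  -- tail padding (4B); sizeof = 40, alignof = 8
0..4  f  (4B, 4-aligned)
4..8  -- padding (4B)
8..48  prio  (40B, 8-aligned)
48..49  g  (1B, 1-aligned)
49..52  -- padding (3B)
52..72  pid  (20B, 4-aligned)
72..74  lock  (2B, 2-aligned)
74..80  d  (6B, 1-aligned)
80..88  e  (8B, 8-aligned)
88..92  uid  (4B, 4-aligned)
92..96  -- padding (4B)
96..104  start_time  (8B, 8-aligned)
104..108  a  (4B, 4-aligned)
108..112  -- padding (4B)
112..120  rss  (8B, 8-aligned)
sizeof = 120, alignof = 8
array of 9: 9 × 120 = 1080

1080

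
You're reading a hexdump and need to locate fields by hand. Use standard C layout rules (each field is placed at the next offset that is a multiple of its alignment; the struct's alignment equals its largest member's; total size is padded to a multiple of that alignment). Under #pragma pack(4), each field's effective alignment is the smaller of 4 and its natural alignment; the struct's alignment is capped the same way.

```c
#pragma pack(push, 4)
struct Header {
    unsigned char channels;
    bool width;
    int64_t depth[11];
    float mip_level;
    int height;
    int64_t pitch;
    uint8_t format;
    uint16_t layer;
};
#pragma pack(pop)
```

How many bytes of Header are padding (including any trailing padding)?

@0: channels [1B, align 1] → 1
@1: width [1B, align 1] → 2
+2 pad (align 4)
@4: depth [88B, align 4] → 92
@92: mip_level [4B, align 4] → 96
@96: height [4B, align 4] → 100
@100: pitch [8B, align 4] → 108
@108: format [1B, align 1] → 109
+1 pad (align 2)
@110: layer [2B, align 2] → 112
size 112, align 4
data bytes 109, size 112 → padding 3

3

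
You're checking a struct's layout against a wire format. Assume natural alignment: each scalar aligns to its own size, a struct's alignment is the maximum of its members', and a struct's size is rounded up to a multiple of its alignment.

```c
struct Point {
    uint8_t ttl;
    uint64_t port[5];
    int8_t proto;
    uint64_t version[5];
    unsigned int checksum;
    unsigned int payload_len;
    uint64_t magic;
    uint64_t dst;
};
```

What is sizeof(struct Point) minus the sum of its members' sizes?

14

0..1  ttl  (1B, 1-aligned)
1..8  -- padding (7B)
8..48  port  (40B, 8-aligned)
48..49  proto  (1B, 1-aligned)
49..56  -- padding (7B)
56..96  version  (40B, 8-aligned)
96..100  checksum  (4B, 4-aligned)
100..104  payload_len  (4B, 4-aligned)
104..112  magic  (8B, 8-aligned)
112..120  dst  (8B, 8-aligned)
sizeof = 120, alignof = 8
data bytes 106, size 120 → padding 14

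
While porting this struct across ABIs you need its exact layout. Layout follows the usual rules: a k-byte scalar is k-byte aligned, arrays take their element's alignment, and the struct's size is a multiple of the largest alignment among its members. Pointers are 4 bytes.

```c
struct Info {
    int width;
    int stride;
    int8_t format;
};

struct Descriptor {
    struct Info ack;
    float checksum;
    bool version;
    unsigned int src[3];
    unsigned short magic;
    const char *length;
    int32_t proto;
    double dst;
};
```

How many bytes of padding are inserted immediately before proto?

Info: 0..4  width  (4B, 4-aligned); 4..8  stride  (4B, 4-aligned); 8..9  format  (1B, 1-aligned); 9..12  -- tail padding (3B); sizeof = 12, alignof = 4
0..12  ack  (12B, 4-aligned)
12..16  checksum  (4B, 4-aligned)
16..17  version  (1B, 1-aligned)
17..20  -- padding (3B)
20..32  src  (12B, 4-aligned)
32..34  magic  (2B, 2-aligned)
34..36  -- padding (2B)
36..40  length  (4B, 4-aligned)
40..44  proto  (4B, 4-aligned)

0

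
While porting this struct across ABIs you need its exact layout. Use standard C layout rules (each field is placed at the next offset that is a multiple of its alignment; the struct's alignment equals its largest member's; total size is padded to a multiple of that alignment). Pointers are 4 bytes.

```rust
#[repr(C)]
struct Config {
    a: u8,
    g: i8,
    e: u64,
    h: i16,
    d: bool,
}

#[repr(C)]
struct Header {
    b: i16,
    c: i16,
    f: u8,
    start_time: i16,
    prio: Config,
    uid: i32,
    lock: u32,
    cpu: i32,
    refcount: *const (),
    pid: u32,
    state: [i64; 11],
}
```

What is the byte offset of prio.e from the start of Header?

16

Config: a at 0 (size 1, align 1) → ends 1; g at 1 (size 1, align 1) → ends 2; pad 6 to align 8 for e; e at 8 (size 8, align 8) → ends 16; h at 16 (size 2, align 2) → ends 18; d at 18 (size 1, align 1) → ends 19; tail pad 5 to reach multiple of 8; total 24 bytes, alignment 8
b at 0 (size 2, align 2) → ends 2
c at 2 (size 2, align 2) → ends 4
f at 4 (size 1, align 1) → ends 5
pad 1 to align 2 for start_time
start_time at 6 (size 2, align 2) → ends 8
prio at 8 (size 24, align 8) → ends 32
within Config: e at 8
8 + 8 = 16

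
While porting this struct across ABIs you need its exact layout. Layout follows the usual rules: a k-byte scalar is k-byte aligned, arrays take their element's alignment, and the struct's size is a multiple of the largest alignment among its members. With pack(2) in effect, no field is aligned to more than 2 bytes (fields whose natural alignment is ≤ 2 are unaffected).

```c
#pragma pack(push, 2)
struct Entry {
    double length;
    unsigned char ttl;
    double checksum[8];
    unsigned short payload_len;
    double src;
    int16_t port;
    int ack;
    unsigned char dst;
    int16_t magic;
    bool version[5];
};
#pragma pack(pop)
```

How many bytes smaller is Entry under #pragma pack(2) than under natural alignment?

natural layout:
  length at 0 (size 8, align 8) → ends 8
  ttl at 8 (size 1, align 1) → ends 9
  pad 7 to align 8 for checksum
  checksum at 16 (size 64, align 8) → ends 80
  payload_len at 80 (size 2, align 2) → ends 82
  pad 6 to align 8 for src
  src at 88 (size 8, align 8) → ends 96
  port at 96 (size 2, align 2) → ends 98
  pad 2 to align 4 for ack
  ack at 100 (size 4, align 4) → ends 104
  dst at 104 (size 1, align 1) → ends 105
  pad 1 to align 2 for magic
  magic at 106 (size 2, align 2) → ends 108
  version at 108 (size 5, align 1) → ends 113
  tail pad 7 to reach multiple of 8
  total 120 bytes, alignment 8
packed(2) layout:
  length at 0 (size 8, align 2) → ends 8
  ttl at 8 (size 1, align 1) → ends 9
  pad 1 to align 2 for checksum
  checksum at 10 (size 64, align 2) → ends 74
  payload_len at 74 (size 2, align 2) → ends 76
  src at 76 (size 8, align 2) → ends 84
  port at 84 (size 2, align 2) → ends 86
  ack at 86 (size 4, align 2) → ends 90
  dst at 90 (size 1, align 1) → ends 91
  pad 1 to align 2 for magic
  magic at 92 (size 2, align 2) → ends 94
  version at 94 (size 5, align 1) → ends 99
  tail pad 1 to reach multiple of 2
  total 100 bytes, alignment 2
120 − 100 = 20

20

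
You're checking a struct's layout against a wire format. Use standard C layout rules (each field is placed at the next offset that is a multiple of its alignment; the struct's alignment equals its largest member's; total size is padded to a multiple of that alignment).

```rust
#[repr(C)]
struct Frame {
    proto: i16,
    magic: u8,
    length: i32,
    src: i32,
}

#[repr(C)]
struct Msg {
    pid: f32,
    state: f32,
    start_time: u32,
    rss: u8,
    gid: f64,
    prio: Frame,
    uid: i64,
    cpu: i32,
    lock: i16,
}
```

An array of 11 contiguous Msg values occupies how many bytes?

Frame: @0: proto [2B, align 2] → 2; @2: magic [1B, align 1] → 3; +1 pad (align 4); @4: length [4B, align 4] → 8; @8: src [4B, align 4] → 12; size 12, align 4
@0: pid [4B, align 4] → 4
@4: state [4B, align 4] → 8
@8: start_time [4B, align 4] → 12
@12: rss [1B, align 1] → 13
+3 pad (align 8)
@16: gid [8B, align 8] → 24
@24: prio [12B, align 4] → 36
+4 pad (align 8)
@40: uid [8B, align 8] → 48
@48: cpu [4B, align 4] → 52
@52: lock [2B, align 2] → 54
+2 tail pad (align 8)
size 56, align 8
array of 11: 11 × 56 = 616

616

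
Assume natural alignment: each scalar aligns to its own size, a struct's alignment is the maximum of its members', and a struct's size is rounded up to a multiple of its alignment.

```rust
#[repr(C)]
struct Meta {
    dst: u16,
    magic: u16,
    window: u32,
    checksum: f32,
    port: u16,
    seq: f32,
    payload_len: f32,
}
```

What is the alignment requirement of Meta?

member alignments: dst=2, magic=2, window=4, checksum=4, port=2, seq=4, payload_len=4
max = 4

4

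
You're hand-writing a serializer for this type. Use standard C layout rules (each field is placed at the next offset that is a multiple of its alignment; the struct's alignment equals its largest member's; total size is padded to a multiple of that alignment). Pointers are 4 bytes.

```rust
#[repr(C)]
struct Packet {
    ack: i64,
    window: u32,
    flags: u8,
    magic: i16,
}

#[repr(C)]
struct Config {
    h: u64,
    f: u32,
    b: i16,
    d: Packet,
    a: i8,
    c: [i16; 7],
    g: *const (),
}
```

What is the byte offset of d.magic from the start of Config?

Packet: @0: ack [8B, align 8] → 8; @8: window [4B, align 4] → 12; @12: flags [1B, align 1] → 13; +1 pad (align 2); @14: magic [2B, align 2] → 16; size 16, align 8
@0: h [8B, align 8] → 8
@8: f [4B, align 4] → 12
@12: b [2B, align 2] → 14
+2 pad (align 8)
@16: d [16B, align 8] → 32
within Packet: magic at 14
16 + 14 = 30

30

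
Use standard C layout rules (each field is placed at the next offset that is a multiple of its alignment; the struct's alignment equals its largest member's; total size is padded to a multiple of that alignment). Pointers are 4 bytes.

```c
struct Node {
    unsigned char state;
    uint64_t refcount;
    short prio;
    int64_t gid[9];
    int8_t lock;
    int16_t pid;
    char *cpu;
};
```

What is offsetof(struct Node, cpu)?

100

state at 0 (size 1, align 1) → ends 1
pad 7 to align 8 for refcount
refcount at 8 (size 8, align 8) → ends 16
prio at 16 (size 2, align 2) → ends 18
pad 6 to align 8 for gid
gid at 24 (size 72, align 8) → ends 96
lock at 96 (size 1, align 1) → ends 97
pad 1 to align 2 for pid
pid at 98 (size 2, align 2) → ends 100
cpu at 100 (size 4, align 4) → ends 104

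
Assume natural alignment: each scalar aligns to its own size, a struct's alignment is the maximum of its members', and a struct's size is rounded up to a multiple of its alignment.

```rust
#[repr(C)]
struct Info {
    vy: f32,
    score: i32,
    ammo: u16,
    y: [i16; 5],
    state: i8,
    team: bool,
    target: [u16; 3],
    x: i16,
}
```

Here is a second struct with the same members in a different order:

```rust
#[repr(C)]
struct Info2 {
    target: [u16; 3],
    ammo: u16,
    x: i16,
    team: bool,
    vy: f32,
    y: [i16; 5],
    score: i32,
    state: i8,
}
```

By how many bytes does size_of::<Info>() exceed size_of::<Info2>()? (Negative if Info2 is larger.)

0..4  vy  (4B, 4-aligned)
4..8  score  (4B, 4-aligned)
8..10  ammo  (2B, 2-aligned)
10..20  y  (10B, 2-aligned)
20..21  state  (1B, 1-aligned)
21..22  team  (1B, 1-aligned)
22..28  target  (6B, 2-aligned)
28..30  x  (2B, 2-aligned)
30..32  -- tail padding (2B)
sizeof = 32, alignof = 4
— Info2 —
0..6  target  (6B, 2-aligned)
6..8  ammo  (2B, 2-aligned)
8..10  x  (2B, 2-aligned)
10..11  team  (1B, 1-aligned)
11..12  -- padding (1B)
12..16  vy  (4B, 4-aligned)
16..26  y  (10B, 2-aligned)
26..28  -- padding (2B)
28..32  score  (4B, 4-aligned)
32..33  state  (1B, 1-aligned)
33..36  -- tail padding (3B)
sizeof = 36, alignof = 4
32 − 36 = -4

-4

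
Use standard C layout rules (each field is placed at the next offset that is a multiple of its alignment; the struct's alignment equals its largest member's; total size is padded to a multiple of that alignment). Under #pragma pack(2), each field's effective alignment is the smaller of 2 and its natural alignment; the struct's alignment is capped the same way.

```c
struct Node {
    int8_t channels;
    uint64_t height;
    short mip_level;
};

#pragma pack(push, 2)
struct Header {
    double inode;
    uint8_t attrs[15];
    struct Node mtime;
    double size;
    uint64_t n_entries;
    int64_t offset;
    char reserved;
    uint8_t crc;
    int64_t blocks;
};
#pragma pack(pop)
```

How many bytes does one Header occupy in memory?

82 bytes

Node: @0: channels [1B, align 1] → 1; +7 pad (align 8); @8: height [8B, align 8] → 16; @16: mip_level [2B, align 2] → 18; +6 tail pad (align 8); size 24, align 8
@0: inode [8B, align 2] → 8
@8: attrs [15B, align 1] → 23
+1 pad (align 2)
@24: mtime [24B, align 2] → 48
@48: size [8B, align 2] → 56
@56: n_entries [8B, align 2] → 64
@64: offset [8B, align 2] → 72
@72: reserved [1B, align 1] → 73
@73: crc [1B, align 1] → 74
@74: blocks [8B, align 2] → 82
size 82, align 2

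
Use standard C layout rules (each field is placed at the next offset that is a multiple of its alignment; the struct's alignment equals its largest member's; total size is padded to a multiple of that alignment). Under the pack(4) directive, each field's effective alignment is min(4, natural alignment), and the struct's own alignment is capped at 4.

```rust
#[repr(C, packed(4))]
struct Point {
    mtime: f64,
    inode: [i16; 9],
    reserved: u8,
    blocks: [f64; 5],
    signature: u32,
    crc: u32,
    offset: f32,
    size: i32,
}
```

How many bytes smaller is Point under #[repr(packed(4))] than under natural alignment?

natural layout:
  0..8  mtime  (8B, 8-aligned)
  8..26  inode  (18B, 2-aligned)
  26..27  reserved  (1B, 1-aligned)
  27..32  -- padding (5B)
  32..72  blocks  (40B, 8-aligned)
  72..76  signature  (4B, 4-aligned)
  76..80  crc  (4B, 4-aligned)
  80..84  offset  (4B, 4-aligned)
  84..88  size  (4B, 4-aligned)
  sizeof = 88, alignof = 8
packed(4) layout:
  0..8  mtime  (8B, 4-aligned)
  8..26  inode  (18B, 2-aligned)
  26..27  reserved  (1B, 1-aligned)
  27..28  -- padding (1B)
  28..68  blocks  (40B, 4-aligned)
  68..72  signature  (4B, 4-aligned)
  72..76  crc  (4B, 4-aligned)
  76..80  offset  (4B, 4-aligned)
  80..84  size  (4B, 4-aligned)
  sizeof = 84, alignof = 4
88 − 84 = 4

4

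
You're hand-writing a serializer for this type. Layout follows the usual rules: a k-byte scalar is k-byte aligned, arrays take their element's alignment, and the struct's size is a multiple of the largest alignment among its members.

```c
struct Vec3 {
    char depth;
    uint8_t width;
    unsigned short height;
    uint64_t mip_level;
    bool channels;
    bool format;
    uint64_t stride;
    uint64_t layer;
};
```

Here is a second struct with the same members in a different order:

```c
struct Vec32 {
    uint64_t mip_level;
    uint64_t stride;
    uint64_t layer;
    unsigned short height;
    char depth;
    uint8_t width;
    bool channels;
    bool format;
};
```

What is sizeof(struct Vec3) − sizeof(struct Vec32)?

8

0..1  depth  (1B, 1-aligned)
1..2  width  (1B, 1-aligned)
2..4  height  (2B, 2-aligned)
4..8  -- padding (4B)
8..16  mip_level  (8B, 8-aligned)
16..17  channels  (1B, 1-aligned)
17..18  format  (1B, 1-aligned)
18..24  -- padding (6B)
24..32  stride  (8B, 8-aligned)
32..40  layer  (8B, 8-aligned)
sizeof = 40, alignof = 8
— Vec32 —
0..8  mip_level  (8B, 8-aligned)
8..16  stride  (8B, 8-aligned)
16..24  layer  (8B, 8-aligned)
24..26  height  (2B, 2-aligned)
26..27  depth  (1B, 1-aligned)
27..28  width  (1B, 1-aligned)
28..29  channels  (1B, 1-aligned)
29..30  format  (1B, 1-aligned)
30..32  -- tail padding (2B)
sizeof = 32, alignof = 8
40 − 32 = 8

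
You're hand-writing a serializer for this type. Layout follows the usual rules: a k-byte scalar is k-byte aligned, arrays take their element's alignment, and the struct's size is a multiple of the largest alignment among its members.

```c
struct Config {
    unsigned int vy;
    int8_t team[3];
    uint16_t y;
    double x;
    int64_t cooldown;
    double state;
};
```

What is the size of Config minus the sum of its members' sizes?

7

vy at 0 (size 4, align 4) → ends 4
team at 4 (size 3, align 1) → ends 7
pad 1 to align 2 for y
y at 8 (size 2, align 2) → ends 10
pad 6 to align 8 for x
x at 16 (size 8, align 8) → ends 24
cooldown at 24 (size 8, align 8) → ends 32
state at 32 (size 8, align 8) → ends 40
total 40 bytes, alignment 8
data bytes 33, size 40 → padding 7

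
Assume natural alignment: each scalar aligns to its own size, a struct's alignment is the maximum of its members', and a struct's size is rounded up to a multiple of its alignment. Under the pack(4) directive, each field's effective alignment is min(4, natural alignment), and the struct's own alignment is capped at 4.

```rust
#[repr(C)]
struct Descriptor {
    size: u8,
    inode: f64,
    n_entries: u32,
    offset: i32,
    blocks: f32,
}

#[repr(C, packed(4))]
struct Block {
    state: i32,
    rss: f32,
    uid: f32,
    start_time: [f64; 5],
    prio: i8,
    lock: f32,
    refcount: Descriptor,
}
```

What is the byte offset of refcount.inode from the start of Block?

68

Descriptor: @0: size [1B, align 1] → 1; +7 pad (align 8); @8: inode [8B, align 8] → 16; @16: n_entries [4B, align 4] → 20; @20: offset [4B, align 4] → 24; @24: blocks [4B, align 4] → 28; +4 tail pad (align 8); size 32, align 8
@0: state [4B, align 4] → 4
@4: rss [4B, align 4] → 8
@8: uid [4B, align 4] → 12
@12: start_time [40B, align 4] → 52
@52: prio [1B, align 1] → 53
+3 pad (align 4)
@56: lock [4B, align 4] → 60
@60: refcount [32B, align 4] → 92
within Descriptor: inode at 8
60 + 8 = 68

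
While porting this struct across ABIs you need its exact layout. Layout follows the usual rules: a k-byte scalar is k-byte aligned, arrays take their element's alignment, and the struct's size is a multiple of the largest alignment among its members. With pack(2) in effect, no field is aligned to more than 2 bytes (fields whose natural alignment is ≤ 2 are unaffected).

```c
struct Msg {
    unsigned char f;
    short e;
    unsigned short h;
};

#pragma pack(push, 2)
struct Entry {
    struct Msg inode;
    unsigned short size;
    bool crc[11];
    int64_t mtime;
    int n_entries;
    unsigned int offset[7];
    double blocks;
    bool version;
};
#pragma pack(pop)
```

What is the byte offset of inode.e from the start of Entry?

2

Msg: f at 0 (size 1, align 1) → ends 1; pad 1 to align 2 for e; e at 2 (size 2, align 2) → ends 4; h at 4 (size 2, align 2) → ends 6; total 6 bytes, alignment 2
inode at 0 (size 6, align 2) → ends 6
within Msg: e at 2
0 + 2 = 2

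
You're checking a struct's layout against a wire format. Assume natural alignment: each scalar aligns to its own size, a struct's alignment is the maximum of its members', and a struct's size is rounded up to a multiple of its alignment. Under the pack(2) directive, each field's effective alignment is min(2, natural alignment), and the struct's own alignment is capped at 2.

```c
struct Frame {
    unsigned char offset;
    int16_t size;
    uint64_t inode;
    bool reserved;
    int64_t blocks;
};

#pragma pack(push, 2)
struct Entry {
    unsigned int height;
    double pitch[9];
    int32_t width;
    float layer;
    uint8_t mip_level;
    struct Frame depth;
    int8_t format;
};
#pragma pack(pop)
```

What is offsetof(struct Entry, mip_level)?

Frame: @0: offset [1B, align 1] → 1; +1 pad (align 2); @2: size [2B, align 2] → 4; +4 pad (align 8); @8: inode [8B, align 8] → 16; @16: reserved [1B, align 1] → 17; +7 pad (align 8); @24: blocks [8B, align 8] → 32; size 32, align 8
@0: height [4B, align 2] → 4
@4: pitch [72B, align 2] → 76
@76: width [4B, align 2] → 80
@80: layer [4B, align 2] → 84
@84: mip_level [1B, align 1] → 85

84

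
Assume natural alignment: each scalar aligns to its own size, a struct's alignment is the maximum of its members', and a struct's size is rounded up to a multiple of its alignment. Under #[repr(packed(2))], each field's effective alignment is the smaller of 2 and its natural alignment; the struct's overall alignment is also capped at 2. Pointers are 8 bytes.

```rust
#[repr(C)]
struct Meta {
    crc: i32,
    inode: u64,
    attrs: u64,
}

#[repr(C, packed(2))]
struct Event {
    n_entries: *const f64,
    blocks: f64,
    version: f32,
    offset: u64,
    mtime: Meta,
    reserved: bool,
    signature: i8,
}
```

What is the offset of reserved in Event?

52

Meta: crc at 0 (size 4, align 4) → ends 4; pad 4 to align 8 for inode; inode at 8 (size 8, align 8) → ends 16; attrs at 16 (size 8, align 8) → ends 24; total 24 bytes, alignment 8
n_entries at 0 (size 8, align 2) → ends 8
blocks at 8 (size 8, align 2) → ends 16
version at 16 (size 4, align 2) → ends 20
offset at 20 (size 8, align 2) → ends 28
mtime at 28 (size 24, align 2) → ends 52
reserved at 52 (size 1, align 1) → ends 53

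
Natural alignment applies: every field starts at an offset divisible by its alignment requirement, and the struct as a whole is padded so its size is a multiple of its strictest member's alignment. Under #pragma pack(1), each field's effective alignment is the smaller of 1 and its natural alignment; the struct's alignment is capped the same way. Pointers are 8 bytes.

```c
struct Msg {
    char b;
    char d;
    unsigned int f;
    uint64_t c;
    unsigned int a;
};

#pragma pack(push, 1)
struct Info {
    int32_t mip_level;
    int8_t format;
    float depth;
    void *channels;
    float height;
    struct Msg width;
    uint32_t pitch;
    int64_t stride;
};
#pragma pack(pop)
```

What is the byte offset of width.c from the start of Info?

Msg: b at 0 (size 1, align 1) → ends 1; d at 1 (size 1, align 1) → ends 2; pad 2 to align 4 for f; f at 4 (size 4, align 4) → ends 8; c at 8 (size 8, align 8) → ends 16; a at 16 (size 4, align 4) → ends 20; tail pad 4 to reach multiple of 8; total 24 bytes, alignment 8
mip_level at 0 (size 4, align 1) → ends 4
format at 4 (size 1, align 1) → ends 5
depth at 5 (size 4, align 1) → ends 9
channels at 9 (size 8, align 1) → ends 17
height at 17 (size 4, align 1) → ends 21
width at 21 (size 24, align 1) → ends 45
within Msg: c at 8
21 + 8 = 29

29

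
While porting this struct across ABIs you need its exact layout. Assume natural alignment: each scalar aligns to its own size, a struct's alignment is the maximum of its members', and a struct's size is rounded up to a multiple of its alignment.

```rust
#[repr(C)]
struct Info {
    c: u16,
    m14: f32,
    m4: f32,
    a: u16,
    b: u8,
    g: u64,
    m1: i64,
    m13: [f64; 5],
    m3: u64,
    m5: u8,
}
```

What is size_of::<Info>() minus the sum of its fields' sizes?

10

0..2  c  (2B, 2-aligned)
2..4  -- padding (2B)
4..8  m14  (4B, 4-aligned)
8..12  m4  (4B, 4-aligned)
12..14  a  (2B, 2-aligned)
14..15  b  (1B, 1-aligned)
15..16  -- padding (1B)
16..24  g  (8B, 8-aligned)
24..32  m1  (8B, 8-aligned)
32..72  m13  (40B, 8-aligned)
72..80  m3  (8B, 8-aligned)
80..81  m5  (1B, 1-aligned)
81..88  -- tail padding (7B)
sizeof = 88, alignof = 8
data bytes 78, size 88 → padding 10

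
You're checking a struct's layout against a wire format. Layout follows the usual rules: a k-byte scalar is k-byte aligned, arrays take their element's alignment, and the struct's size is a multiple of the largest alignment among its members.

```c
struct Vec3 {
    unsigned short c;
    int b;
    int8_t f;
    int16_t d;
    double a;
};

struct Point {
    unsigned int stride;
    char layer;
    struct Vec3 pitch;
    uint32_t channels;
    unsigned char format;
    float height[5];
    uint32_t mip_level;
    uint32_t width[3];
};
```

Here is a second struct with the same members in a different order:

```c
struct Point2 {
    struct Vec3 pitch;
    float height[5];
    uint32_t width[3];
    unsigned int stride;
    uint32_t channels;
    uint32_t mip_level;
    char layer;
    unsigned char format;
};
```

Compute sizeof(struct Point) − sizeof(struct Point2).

Vec3: c at 0 (size 2, align 2) → ends 2; pad 2 to align 4 for b; b at 4 (size 4, align 4) → ends 8; f at 8 (size 1, align 1) → ends 9; pad 1 to align 2 for d; d at 10 (size 2, align 2) → ends 12; pad 4 to align 8 for a; a at 16 (size 8, align 8) → ends 24; total 24 bytes, alignment 8
stride at 0 (size 4, align 4) → ends 4
layer at 4 (size 1, align 1) → ends 5
pad 3 to align 8 for pitch
pitch at 8 (size 24, align 8) → ends 32
channels at 32 (size 4, align 4) → ends 36
format at 36 (size 1, align 1) → ends 37
pad 3 to align 4 for height
height at 40 (size 20, align 4) → ends 60
mip_level at 60 (size 4, align 4) → ends 64
width at 64 (size 12, align 4) → ends 76
tail pad 4 to reach multiple of 8
total 80 bytes, alignment 8
— Point2 —
pitch at 0 (size 24, align 8) → ends 24
height at 24 (size 20, align 4) → ends 44
width at 44 (size 12, align 4) → ends 56
stride at 56 (size 4, align 4) → ends 60
channels at 60 (size 4, align 4) → ends 64
mip_level at 64 (size 4, align 4) → ends 68
layer at 68 (size 1, align 1) → ends 69
format at 69 (size 1, align 1) → ends 70
tail pad 2 to reach multiple of 8
total 72 bytes, alignment 8
80 − 72 = 8

8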